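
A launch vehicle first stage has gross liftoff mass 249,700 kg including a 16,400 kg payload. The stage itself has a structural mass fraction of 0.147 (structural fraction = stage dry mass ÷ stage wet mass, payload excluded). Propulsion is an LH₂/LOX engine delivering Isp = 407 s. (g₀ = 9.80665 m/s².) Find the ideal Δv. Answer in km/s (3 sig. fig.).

Δv ≈ 6.36 km/s

Stage wet mass = m₀ − payload = 249,700 − 16,400 = 233,300 kg.
Stage dry mass = ε × stage wet mass = 0.147 × 233,300 = 34,295.1 kg.
Burnout mass m_f = stage dry + payload = 34,295.1 + 16,400 = 50,695.1 kg.
v_e = Isp · g₀ = 407 × 9.80665 = 3991.3 m/s.
Δv = v_e · ln(249,700/50,695.1) = 3991.3 × ln(4.926) = 3991.3 × 1.5944 ≈ 6364 m/s.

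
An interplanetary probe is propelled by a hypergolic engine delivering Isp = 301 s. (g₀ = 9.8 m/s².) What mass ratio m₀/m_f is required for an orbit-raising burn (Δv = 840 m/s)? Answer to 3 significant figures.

mass ratio ≈ 1.33

v_e = Isp · g₀ = 301 × 9.8 = 2949.8 m/s.
m₀/m_f = exp(Δv / v_e) = exp(840 / 2949.8) = exp(0.2848) = 1.3294.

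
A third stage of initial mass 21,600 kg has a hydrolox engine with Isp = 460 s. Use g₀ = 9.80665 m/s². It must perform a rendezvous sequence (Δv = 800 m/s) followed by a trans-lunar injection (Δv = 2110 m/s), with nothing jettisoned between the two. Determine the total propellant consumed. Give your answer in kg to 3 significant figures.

total propellant consumed ≈ 10300 kg

v_e = Isp · g₀ = 460 × 9.80665 = 4511.1 m/s.
After the first burn: m = 21600 × exp(−800/4511.1) = 21600 × 0.83749 = 18,089.8 kg.
After the second burn: m = 18,089.8 × exp(−2110/4511.1) = 18,089.8 × 0.62642 = 11,331.8 kg.
Total propellant = m₀ − m_final = 21600 − 11,331.8 = 10,268.2 kg.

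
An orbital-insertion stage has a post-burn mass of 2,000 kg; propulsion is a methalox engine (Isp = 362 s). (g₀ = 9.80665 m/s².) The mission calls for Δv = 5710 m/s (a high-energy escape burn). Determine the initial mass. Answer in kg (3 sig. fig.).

v_e = Isp · g₀ = 362 × 9.80665 = 3550.0 m/s.
Rocket equation: m₀/m_f = exp(Δv / v_e) = exp(5710 / 3550.0) = exp(1.6084) = 4.9950.
m₀ = m_f × 4.9950 = 2,000 × 4.9950 = 9,990 kg.

initial mass ≈ 9990 kg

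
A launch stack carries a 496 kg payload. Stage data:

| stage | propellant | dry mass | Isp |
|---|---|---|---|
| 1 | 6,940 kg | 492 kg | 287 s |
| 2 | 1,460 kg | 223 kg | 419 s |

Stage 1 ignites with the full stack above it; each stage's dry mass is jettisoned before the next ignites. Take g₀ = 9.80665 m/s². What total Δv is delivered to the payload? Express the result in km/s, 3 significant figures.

Δv ≈ 8.16 km/s

Ignition mass of stage 1 = 6,940+492 + 1,460+223 + 496 = 9,611 kg.
Stage 1: m₀ = 9,611 kg, m_f = 9,611 − 6,940 = 2,671 kg; Δv = 287×9.80665×ln(3.598) = 2814.5×1.2805 ≈ 3604 m/s.
Stage 2: m₀ = 2,179 kg, m_f = 2,179 − 1,460 = 719 kg; Δv = 419×9.80665×ln(3.031) = 4109.0×1.1088 ≈ 4556 m/s.
Total Δv = 3604 + 4556 = 8160 m/s.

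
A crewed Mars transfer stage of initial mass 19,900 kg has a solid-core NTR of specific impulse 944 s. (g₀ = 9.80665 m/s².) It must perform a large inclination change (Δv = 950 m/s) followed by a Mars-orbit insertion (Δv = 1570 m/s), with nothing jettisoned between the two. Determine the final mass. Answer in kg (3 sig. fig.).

final mass ≈ 15200 kg

v_e = Isp · g₀ = 944 × 9.80665 = 9257.5 m/s.
After the first burn: m = 19900 × exp(−950/9257.5) = 19900 × 0.90247 = 17,959.2 kg.
After the second burn: m = 17,959.2 × exp(−1570/9257.5) = 17,959.2 × 0.84401 = 15,157.7 kg.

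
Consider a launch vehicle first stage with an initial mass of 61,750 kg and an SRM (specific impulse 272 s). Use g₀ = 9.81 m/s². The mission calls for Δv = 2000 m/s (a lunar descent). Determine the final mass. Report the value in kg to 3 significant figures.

final mass ≈ 29200 kg

v_e = Isp · g₀ = 272 × 9.81 = 2668.3 m/s.
From the ideal rocket equation, m₀/m_f = exp(Δv / v_e) = exp(2000 / 2668.3) = exp(0.7495) = 2.1160.
m_f = m₀ / 2.1160 = 61,750 / 2.1160 = 29,182.4 kg.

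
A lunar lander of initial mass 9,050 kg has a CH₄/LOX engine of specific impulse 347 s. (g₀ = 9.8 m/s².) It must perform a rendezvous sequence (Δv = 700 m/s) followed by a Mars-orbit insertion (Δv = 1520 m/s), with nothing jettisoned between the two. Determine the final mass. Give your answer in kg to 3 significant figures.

final mass ≈ 4710 kg

v_e = Isp · g₀ = 347 × 9.8 = 3400.6 m/s.
After the first burn: m = 9050 × exp(−700/3400.6) = 9050 × 0.81396 = 7,366.34 kg.
After the second burn: m = 7,366.34 × exp(−1520/3400.6) = 7,366.34 × 0.63956 = 4,711.22 kg.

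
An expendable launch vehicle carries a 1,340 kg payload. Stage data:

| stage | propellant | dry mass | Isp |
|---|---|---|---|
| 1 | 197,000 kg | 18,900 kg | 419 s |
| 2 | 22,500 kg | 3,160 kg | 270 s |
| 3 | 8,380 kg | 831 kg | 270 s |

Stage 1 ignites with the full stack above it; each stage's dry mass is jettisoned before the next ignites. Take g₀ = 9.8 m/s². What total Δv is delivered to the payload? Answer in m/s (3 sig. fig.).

Δv ≈ 13000 m/s

Ignition mass of stage 1 = 197,000+18,900 + 22,500+3,160 + 8,380+831 + 1,340 = 252,111 kg.
Stage 1: m₀ = 252,111 kg, m_f = 252,111 − 197,000 = 55,111 kg; Δv = 419×9.8×ln(4.575) = 4106.2×1.5205 ≈ 6244 m/s.
Stage 2: m₀ = 36,211 kg, m_f = 36,211 − 22,500 = 13,711 kg; Δv = 270×9.8×ln(2.641) = 2646.0×0.9712 ≈ 2570 m/s.
Stage 3: m₀ = 10,551 kg, m_f = 10,551 − 8,380 = 2,171 kg; Δv = 270×9.8×ln(4.86) = 2646.0×1.5810 ≈ 4183 m/s.
Total Δv = 6244 + 2570 + 4183 = 12997 m/s.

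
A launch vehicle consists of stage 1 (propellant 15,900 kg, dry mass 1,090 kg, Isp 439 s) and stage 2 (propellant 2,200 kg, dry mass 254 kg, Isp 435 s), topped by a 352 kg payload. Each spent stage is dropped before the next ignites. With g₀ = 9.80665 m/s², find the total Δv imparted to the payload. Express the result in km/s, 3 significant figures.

Δv ≈ 13.5 km/s

Ignition mass of stage 1 = 15,900+1,090 + 2,200+254 + 352 = 19,796 kg.
Stage 1: m₀ = 19,796 kg, m_f = 19,796 − 15,900 = 3,896 kg; Δv = 439×9.80665×ln(5.081) = 4305.1×1.6255 ≈ 6998 m/s.
Stage 2: m₀ = 2,806 kg, m_f = 2,806 − 2,200 = 606 kg; Δv = 435×9.80665×ln(4.63) = 4265.9×1.5326 ≈ 6538 m/s.
Total Δv = 6998 + 6538 = 13536 m/s.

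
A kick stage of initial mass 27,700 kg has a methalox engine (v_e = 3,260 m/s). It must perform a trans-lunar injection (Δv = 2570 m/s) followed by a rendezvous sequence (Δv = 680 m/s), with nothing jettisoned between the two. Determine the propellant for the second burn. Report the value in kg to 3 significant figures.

After the first burn: m = 27700 × exp(−2570/3260.0) = 27700 × 0.45460 = 12,592.4 kg.
After the second burn: m = 12,592.4 × exp(−680/3260.0) = 12,592.4 × 0.81173 = 10,221.6 kg.
Second-burn propellant = 12,592.4 − 10,221.6 = 2,370.8 kg.

propellant for the second burn ≈ 2370 kg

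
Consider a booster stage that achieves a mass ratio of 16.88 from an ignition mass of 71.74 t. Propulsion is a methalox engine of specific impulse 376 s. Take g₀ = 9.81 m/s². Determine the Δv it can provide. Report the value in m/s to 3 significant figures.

v_e = Isp · g₀ = 376 × 9.81 = 3688.6 m/s.
Using Δv = v_e ln(m₀/m_f): Δv = v_e · ln(16.88) = 3688.6 × 2.8261 ≈ 10424.3 m/s.

Δv ≈ 10400 m/s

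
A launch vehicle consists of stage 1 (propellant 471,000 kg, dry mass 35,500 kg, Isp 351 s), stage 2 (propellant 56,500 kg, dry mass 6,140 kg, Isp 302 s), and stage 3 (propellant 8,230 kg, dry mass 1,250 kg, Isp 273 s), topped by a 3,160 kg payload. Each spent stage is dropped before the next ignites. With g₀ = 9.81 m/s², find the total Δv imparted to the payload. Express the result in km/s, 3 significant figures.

Δv ≈ 12.6 km/s

Ignition mass of stage 1 = 471,000+35,500 + 56,500+6,140 + 8,230+1,250 + 3,160 = 581,780 kg.
Stage 1: m₀ = 581,780 kg, m_f = 581,780 − 471,000 = 110,780 kg; Δv = 351×9.81×ln(5.252) = 3443.3×1.6585 ≈ 5711 m/s.
Stage 2: m₀ = 75,280 kg, m_f = 75,280 − 56,500 = 18,780 kg; Δv = 302×9.81×ln(4.009) = 2962.6×1.3884 ≈ 4113 m/s.
Stage 3: m₀ = 12,640 kg, m_f = 12,640 − 8,230 = 4,410 kg; Δv = 273×9.81×ln(2.866) = 2678.1×1.0530 ≈ 2820 m/s.
Total Δv = 5711 + 4113 + 2820 = 12644 m/s.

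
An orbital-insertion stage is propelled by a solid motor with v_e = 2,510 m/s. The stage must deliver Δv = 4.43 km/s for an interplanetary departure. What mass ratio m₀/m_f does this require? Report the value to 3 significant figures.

mass ratio ≈ 5.84

Using Δv = v_e ln(m₀/m_f): m₀/m_f = exp(Δv / v_e) = exp(4430 / 2510.0) = exp(1.7649) = 5.8412.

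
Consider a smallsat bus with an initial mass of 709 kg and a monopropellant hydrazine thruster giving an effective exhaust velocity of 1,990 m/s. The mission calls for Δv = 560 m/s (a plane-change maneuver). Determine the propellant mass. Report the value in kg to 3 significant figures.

By the Tsiolkovsky rocket equation, m₀/m_f = exp(Δv / v_e) = exp(560 / 1990.0) = exp(0.2814) = 1.3250.
m_f = 709 / 1.3250 = 535.094 kg, so propellant = m₀ − m_f = 709 − 535.094 = 173.906 kg.

propellant mass ≈ 174 kg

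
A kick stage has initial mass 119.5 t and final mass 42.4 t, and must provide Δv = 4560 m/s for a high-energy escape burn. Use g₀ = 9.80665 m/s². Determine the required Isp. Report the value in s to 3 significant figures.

Isp ≈ 449 s

ln(m₀/m_f) = ln(119500/42400) = ln(2.818) = 1.0362.
v_e = Δv / ln(m₀/m_f) = 4560 / 1.0362 = 4400.8 m/s.
Isp = v_e / g₀ = 4400.8 / 9.80665 = 448.8 s.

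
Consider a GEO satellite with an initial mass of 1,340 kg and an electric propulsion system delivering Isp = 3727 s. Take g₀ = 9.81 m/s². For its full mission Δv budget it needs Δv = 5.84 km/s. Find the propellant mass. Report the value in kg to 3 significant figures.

propellant mass ≈ 198 kg

v_e = Isp · g₀ = 3727 × 9.81 = 36561.9 m/s.
m₀/m_f = exp(Δv / v_e) = exp(5840 / 36561.9) = exp(0.1597) = 1.1732.
m_f = 1,340 / 1.1732 = 1,142.18 kg, so propellant = m₀ − m_f = 1,340 − 1,142.18 = 197.82 kg.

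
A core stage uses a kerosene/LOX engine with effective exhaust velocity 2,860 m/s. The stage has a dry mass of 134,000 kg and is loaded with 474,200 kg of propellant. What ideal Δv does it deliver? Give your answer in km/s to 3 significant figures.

Δv ≈ 4.33 km/s

m₀ = m_dry + m_prop = 134,000 + 474,200 = 608,200 kg.
Using Δv = v_e ln(m₀/m_f): Δv = v_e · ln(m₀/m_f) = 2860.0 × ln(4.539) = 2860.0 × 1.5127 ≈ 4326.2 m/s.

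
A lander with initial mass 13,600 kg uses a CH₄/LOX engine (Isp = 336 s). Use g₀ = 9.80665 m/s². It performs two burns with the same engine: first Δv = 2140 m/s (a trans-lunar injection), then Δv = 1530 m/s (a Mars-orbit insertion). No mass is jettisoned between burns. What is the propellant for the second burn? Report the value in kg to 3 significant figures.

propellant for the second burn ≈ 2640 kg

v_e = Isp · g₀ = 336 × 9.80665 = 3295.0 m/s.
After the first burn: m = 13600 × exp(−2140/3295.0) = 13600 × 0.52233 = 7,103.69 kg.
After the second burn: m = 7,103.69 × exp(−1530/3295.0) = 7,103.69 × 0.62855 = 4,465.02 kg.
Second-burn propellant = 7,103.69 − 4,465.02 = 2,638.67 kg.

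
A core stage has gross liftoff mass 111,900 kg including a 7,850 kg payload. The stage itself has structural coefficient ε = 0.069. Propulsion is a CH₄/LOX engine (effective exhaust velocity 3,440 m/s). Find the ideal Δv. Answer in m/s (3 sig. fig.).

Δv ≈ 6910 m/s

Stage wet mass = m₀ − payload = 111,900 − 7,850 = 104,050 kg.
Stage dry mass = ε × stage wet mass = 0.069 × 104,050 = 7,179.45 kg.
Burnout mass m_f = stage dry + payload = 7,179.45 + 7,850 = 15,029.45 kg.
Δv = v_e · ln(111,900/15,029.45) = 3440.0 × ln(7.445) = 3440.0 × 2.0076 ≈ 6906 m/s.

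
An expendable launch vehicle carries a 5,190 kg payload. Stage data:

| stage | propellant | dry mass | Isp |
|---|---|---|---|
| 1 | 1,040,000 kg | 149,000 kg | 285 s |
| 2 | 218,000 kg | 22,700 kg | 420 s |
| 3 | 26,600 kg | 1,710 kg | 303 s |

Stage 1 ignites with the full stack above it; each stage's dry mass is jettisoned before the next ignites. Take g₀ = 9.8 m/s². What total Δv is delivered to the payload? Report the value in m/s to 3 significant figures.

Ignition mass of stage 1 = 1,040,000+149,000 + 218,000+22,700 + 26,600+1,710 + 5,190 = 1,463,200 kg.
Stage 1: m₀ = 1,463,200 kg, m_f = 1,463,200 − 1,040,000 = 423,200 kg; Δv = 285×9.8×ln(3.457) = 2793.0×1.2405 ≈ 3465 m/s.
Stage 2: m₀ = 274,200 kg, m_f = 274,200 − 218,000 = 56,200 kg; Δv = 420×9.8×ln(4.879) = 4116.0×1.5849 ≈ 6524 m/s.
Stage 3: m₀ = 33,500 kg, m_f = 33,500 − 26,600 = 6,900 kg; Δv = 303×9.8×ln(4.855) = 2969.4×1.5800 ≈ 4692 m/s.
Total Δv = 3465 + 6524 + 4692 = 14681 m/s.

Δv ≈ 14700 m/s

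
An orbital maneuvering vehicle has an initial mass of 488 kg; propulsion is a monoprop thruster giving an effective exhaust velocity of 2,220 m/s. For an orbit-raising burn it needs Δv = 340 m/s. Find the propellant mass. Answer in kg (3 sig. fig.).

m₀/m_f = exp(Δv / v_e) = exp(340 / 2220.0) = exp(0.1532) = 1.1655.
m_f = 488 / 1.1655 = 418.704 kg, so propellant = m₀ − m_f = 488 − 418.704 = 69.296 kg.

propellant mass ≈ 69.3 kg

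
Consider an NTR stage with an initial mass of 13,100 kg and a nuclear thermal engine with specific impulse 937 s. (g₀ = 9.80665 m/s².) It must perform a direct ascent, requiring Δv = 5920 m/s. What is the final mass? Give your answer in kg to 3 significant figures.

final mass ≈ 6880 kg

v_e = Isp · g₀ = 937 × 9.80665 = 9188.8 m/s.
By the Tsiolkovsky rocket equation, m₀/m_f = exp(Δv / v_e) = exp(5920 / 9188.8) = exp(0.6443) = 1.9046.
m_f = m₀ / 1.9046 = 13,100 / 1.9046 = 6,878.08 kg.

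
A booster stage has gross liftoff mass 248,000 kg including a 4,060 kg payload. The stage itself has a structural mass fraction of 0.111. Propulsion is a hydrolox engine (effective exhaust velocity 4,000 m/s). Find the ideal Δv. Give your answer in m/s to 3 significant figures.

Stage wet mass = m₀ − payload = 248,000 − 4,060 = 243,940 kg.
Stage dry mass = ε × stage wet mass = 0.111 × 243,940 = 27,077.3 kg.
Burnout mass m_f = stage dry + payload = 27,077.3 + 4,060 = 31,137.3 kg.
Δv = v_e · ln(248,000/31,137.3) = 4000.0 × ln(7.965) = 4000.0 × 2.0750 ≈ 8300 m/s.

Δv ≈ 8300 m/s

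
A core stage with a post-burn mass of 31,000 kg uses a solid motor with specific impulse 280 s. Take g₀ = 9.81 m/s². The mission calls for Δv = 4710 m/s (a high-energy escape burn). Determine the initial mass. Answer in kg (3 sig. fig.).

v_e = Isp · g₀ = 280 × 9.81 = 2746.8 m/s.
m₀/m_f = exp(Δv / v_e) = exp(4710 / 2746.8) = exp(1.7147) = 5.5551.
m₀ = m_f × 5.5551 = 31,000 × 5.5551 = 172,208 kg.

initial mass ≈ 172000 kg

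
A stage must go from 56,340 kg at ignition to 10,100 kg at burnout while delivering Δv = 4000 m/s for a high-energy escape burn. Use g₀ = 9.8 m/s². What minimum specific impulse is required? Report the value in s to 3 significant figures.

ln(m₀/m_f) = ln(56340/10100) = ln(5.578) = 1.7189.
By the Tsiolkovsky rocket equation, v_e = Δv / ln(m₀/m_f) = 4000 / 1.7189 = 2327.1 m/s.
Isp = v_e / g₀ = 2327.1 / 9.8 = 237.5 s.

Isp ≈ 237 s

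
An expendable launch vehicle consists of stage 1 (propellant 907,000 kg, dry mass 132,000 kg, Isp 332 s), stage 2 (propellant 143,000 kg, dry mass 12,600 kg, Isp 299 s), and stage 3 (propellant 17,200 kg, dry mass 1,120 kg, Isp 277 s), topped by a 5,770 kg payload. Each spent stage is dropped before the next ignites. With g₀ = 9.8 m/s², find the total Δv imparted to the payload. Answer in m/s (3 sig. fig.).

Δv ≈ 12500 m/s

Ignition mass of stage 1 = 907,000+132,000 + 143,000+12,600 + 17,200+1,120 + 5,770 = 1,218,690 kg.
Stage 1: m₀ = 1,218,690 kg, m_f = 1,218,690 − 907,000 = 311,690 kg; Δv = 332×9.8×ln(3.91) = 3253.6×1.3635 ≈ 4436 m/s.
Stage 2: m₀ = 179,690 kg, m_f = 179,690 − 143,000 = 36,690 kg; Δv = 299×9.8×ln(4.898) = 2930.2×1.5887 ≈ 4655 m/s.
Stage 3: m₀ = 24,090 kg, m_f = 24,090 − 17,200 = 6,890 kg; Δv = 277×9.8×ln(3.496) = 2714.6×1.2517 ≈ 3398 m/s.
Total Δv = 4436 + 4655 + 3398 = 12489 m/s.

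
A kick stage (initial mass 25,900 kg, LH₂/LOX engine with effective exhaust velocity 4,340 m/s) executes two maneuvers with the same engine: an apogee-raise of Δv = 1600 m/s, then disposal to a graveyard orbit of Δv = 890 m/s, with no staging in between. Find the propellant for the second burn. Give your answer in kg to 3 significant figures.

After the first burn: m = 25900 × exp(−1600/4340.0) = 25900 × 0.69166 = 17,914 kg.
After the second burn: m = 17,914 × exp(−890/4340.0) = 17,914 × 0.81459 = 14,592.6 kg.
Second-burn propellant = 17,914 − 14,592.6 = 3,321.4 kg.

propellant for the second burn ≈ 3320 kg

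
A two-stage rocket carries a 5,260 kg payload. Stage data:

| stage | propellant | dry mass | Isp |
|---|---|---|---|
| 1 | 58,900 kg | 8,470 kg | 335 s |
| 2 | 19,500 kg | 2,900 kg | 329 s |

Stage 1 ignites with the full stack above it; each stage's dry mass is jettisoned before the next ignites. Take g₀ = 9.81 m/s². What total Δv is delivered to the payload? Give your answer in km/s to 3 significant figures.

Δv ≈ 7.12 km/s

Ignition mass of stage 1 = 58,900+8,470 + 19,500+2,900 + 5,260 = 95,030 kg.
Stage 1: m₀ = 95,030 kg, m_f = 95,030 − 58,900 = 36,130 kg; Δv = 335×9.81×ln(2.63) = 3286.4×0.9671 ≈ 3178 m/s.
Stage 2: m₀ = 27,660 kg, m_f = 27,660 − 19,500 = 8,160 kg; Δv = 329×9.81×ln(3.39) = 3227.5×1.2207 ≈ 3940 m/s.
Total Δv = 3178 + 3940 = 7118 m/s.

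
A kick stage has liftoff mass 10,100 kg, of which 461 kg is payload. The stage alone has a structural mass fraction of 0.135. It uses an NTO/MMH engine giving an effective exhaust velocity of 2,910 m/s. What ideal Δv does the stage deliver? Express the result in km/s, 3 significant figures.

Stage wet mass = m₀ − payload = 10,100 − 461 = 9,639 kg.
Stage dry mass = ε × stage wet mass = 0.135 × 9,639 = 1,301.27 kg.
Burnout mass m_f = stage dry + payload = 1,301.27 + 461 = 1,762.27 kg.
Rocket equation: Δv = v_e · ln(10,100/1,762.27) = 2910.0 × ln(5.731) = 2910.0 × 1.7459 ≈ 5081 m/s.

Δv ≈ 5.08 km/s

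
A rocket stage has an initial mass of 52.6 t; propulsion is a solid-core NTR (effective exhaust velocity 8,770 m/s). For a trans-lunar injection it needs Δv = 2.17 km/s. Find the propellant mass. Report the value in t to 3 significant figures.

m₀/m_f = exp(Δv / v_e) = exp(2170 / 8770.0) = exp(0.2474) = 1.2807.
m_f = 52.6 / 1.2807 = 41.0713 t, so propellant = m₀ − m_f = 52.6 − 41.0713 = 11.5287 t.

propellant mass ≈ 11.5 t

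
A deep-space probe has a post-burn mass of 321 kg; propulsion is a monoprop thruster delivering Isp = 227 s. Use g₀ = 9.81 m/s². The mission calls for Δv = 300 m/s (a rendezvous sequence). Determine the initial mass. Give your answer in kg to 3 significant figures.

v_e = Isp · g₀ = 227 × 9.81 = 2226.9 m/s.
m₀/m_f = exp(Δv / v_e) = exp(300 / 2226.9) = exp(0.1347) = 1.1442.
m₀ = m_f × 1.1442 = 321 × 1.1442 = 367.288 kg.

initial mass ≈ 367 kg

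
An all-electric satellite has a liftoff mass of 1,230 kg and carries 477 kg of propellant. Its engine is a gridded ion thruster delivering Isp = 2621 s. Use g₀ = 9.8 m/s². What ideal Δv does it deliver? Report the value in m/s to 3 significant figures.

Δv ≈ 12600 m/s

v_e = Isp · g₀ = 2621 × 9.8 = 25685.8 m/s.
m_f = m₀ − m_prop = 1,230 − 477 = 753 kg.
Using Δv = v_e ln(m₀/m_f): Δv = v_e · ln(m₀/m_f) = 25685.8 × ln(1.633) = 25685.8 × 0.4907 ≈ 12604.1 m/s.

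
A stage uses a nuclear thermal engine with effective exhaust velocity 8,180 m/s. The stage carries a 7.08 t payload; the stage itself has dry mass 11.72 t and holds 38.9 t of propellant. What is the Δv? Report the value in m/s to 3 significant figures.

m₀ = payload + dry + propellant = 7.08 + 11.72 + 38.9 = 57.7 t.
m_f = payload + dry = 7.08 + 11.72 = 18.8 t.
Δv = v_e · ln(m₀/m_f) = 8180.0 × ln(3.069) = 8180.0 × 1.1214 ≈ 9173.1 m/s.

Δv ≈ 9170 m/s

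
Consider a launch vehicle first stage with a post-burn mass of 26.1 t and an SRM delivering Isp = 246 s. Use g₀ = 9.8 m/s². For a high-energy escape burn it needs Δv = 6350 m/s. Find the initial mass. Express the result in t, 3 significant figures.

v_e = Isp · g₀ = 246 × 9.8 = 2410.8 m/s.
Using Δv = v_e ln(m₀/m_f): m₀/m_f = exp(Δv / v_e) = exp(6350 / 2410.8) = exp(2.6340) = 13.9291.
m₀ = m_f × 13.9291 = 26.1 × 13.9291 = 363.55 t.

initial mass ≈ 364 t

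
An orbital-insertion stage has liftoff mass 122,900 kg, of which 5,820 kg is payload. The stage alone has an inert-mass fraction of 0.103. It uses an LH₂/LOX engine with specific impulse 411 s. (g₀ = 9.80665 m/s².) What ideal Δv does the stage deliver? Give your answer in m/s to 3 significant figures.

Δv ≈ 7770 m/s

Stage wet mass = m₀ − payload = 122,900 − 5,820 = 117,080 kg.
Stage dry mass = ε × stage wet mass = 0.103 × 117,080 = 12,059.2 kg.
Burnout mass m_f = stage dry + payload = 12,059.2 + 5,820 = 17,879.2 kg.
v_e = Isp · g₀ = 411 × 9.80665 = 4030.5 m/s.
Using Δv = v_e ln(m₀/m_f): Δv = v_e · ln(122,900/17,879.2) = 4030.5 × ln(6.874) = 4030.5 × 1.9277 ≈ 7770 m/s.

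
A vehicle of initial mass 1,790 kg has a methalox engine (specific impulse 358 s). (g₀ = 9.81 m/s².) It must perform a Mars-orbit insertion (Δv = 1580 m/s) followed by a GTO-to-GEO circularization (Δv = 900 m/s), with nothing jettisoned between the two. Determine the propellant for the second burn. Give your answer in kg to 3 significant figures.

v_e = Isp · g₀ = 358 × 9.81 = 3512.0 m/s.
After the first burn: m = 1790 × exp(−1580/3512.0) = 1790 × 0.63770 = 1,141.48 kg.
After the second burn: m = 1,141.48 × exp(−900/3512.0) = 1,141.48 × 0.77394 = 883.437 kg.
Second-burn propellant = 1,141.48 − 883.437 = 258.043 kg.

propellant for the second burn ≈ 258 kg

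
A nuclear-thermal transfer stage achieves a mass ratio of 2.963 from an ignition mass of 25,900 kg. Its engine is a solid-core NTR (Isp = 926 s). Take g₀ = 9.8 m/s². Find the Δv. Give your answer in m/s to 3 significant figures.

v_e = Isp · g₀ = 926 × 9.8 = 9074.8 m/s.
Δv = v_e · ln(2.963) = 9074.8 × 1.0862 ≈ 9857.1 m/s.

Δv ≈ 9860 m/s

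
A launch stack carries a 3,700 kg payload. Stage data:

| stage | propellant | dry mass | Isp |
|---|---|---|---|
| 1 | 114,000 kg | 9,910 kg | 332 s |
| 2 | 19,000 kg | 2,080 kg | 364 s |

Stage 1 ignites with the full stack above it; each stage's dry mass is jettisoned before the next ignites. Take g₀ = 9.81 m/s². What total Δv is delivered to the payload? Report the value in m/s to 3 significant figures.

Ignition mass of stage 1 = 114,000+9,910 + 19,000+2,080 + 3,700 = 148,690 kg.
Stage 1: m₀ = 148,690 kg, m_f = 148,690 − 114,000 = 34,690 kg; Δv = 332×9.81×ln(4.286) = 3256.9×1.4554 ≈ 4740 m/s.
Stage 2: m₀ = 24,780 kg, m_f = 24,780 − 19,000 = 5,780 kg; Δv = 364×9.81×ln(4.287) = 3570.8×1.4556 ≈ 5198 m/s.
Total Δv = 4740 + 5198 = 9938 m/s.

Δv ≈ 9940 m/s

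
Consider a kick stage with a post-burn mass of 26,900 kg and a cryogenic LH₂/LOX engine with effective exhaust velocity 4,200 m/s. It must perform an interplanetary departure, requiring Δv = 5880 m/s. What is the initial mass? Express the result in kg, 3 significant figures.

m₀/m_f = exp(Δv / v_e) = exp(5880 / 4200.0) = exp(1.4000) = 4.0552.
m₀ = m_f × 4.0552 = 26,900 × 4.0552 = 109,085 kg.

initial mass ≈ 109000 kg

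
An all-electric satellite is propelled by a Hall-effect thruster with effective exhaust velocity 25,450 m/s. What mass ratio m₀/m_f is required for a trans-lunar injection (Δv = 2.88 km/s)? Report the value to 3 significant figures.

Using Δv = v_e ln(m₀/m_f): m₀/m_f = exp(Δv / v_e) = exp(2880 / 25450.0) = exp(0.1132) = 1.1198.

mass ratio ≈ 1.12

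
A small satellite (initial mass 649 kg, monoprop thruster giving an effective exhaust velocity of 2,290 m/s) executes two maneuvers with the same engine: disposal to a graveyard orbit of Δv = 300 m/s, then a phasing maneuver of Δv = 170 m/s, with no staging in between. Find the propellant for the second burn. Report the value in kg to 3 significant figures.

After the first burn: m = 649 × exp(−300/2290.0) = 649 × 0.87721 = 569.309 kg.
After the second burn: m = 569.309 × exp(−170/2290.0) = 569.309 × 0.92845 = 528.575 kg.
Second-burn propellant = 569.309 − 528.575 = 40.734 kg.

propellant for the second burn ≈ 40.7 kg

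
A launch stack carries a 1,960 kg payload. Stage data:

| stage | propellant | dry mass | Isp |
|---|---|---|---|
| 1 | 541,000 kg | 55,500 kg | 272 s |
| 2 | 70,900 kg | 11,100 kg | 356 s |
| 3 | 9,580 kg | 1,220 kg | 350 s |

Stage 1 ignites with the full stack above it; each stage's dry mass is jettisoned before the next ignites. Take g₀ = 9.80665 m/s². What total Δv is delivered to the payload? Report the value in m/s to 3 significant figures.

Δv ≈ 13700 m/s

Ignition mass of stage 1 = 541,000+55,500 + 70,900+11,100 + 9,580+1,220 + 1,960 = 691,260 kg.
Stage 1: m₀ = 691,260 kg, m_f = 691,260 − 541,000 = 150,260 kg; Δv = 272×9.80665×ln(4.6) = 2667.4×1.5261 ≈ 4071 m/s.
Stage 2: m₀ = 94,760 kg, m_f = 94,760 − 70,900 = 23,860 kg; Δv = 356×9.80665×ln(3.972) = 3491.2×1.3791 ≈ 4815 m/s.
Stage 3: m₀ = 12,760 kg, m_f = 12,760 − 9,580 = 3,180 kg; Δv = 350×9.80665×ln(4.013) = 3432.3×1.3894 ≈ 4769 m/s.
Total Δv = 4071 + 4815 + 4769 = 13655 m/s.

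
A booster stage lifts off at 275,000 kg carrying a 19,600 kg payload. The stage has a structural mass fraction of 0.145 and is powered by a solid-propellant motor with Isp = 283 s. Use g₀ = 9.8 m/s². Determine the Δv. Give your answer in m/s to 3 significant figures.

Δv ≈ 4380 m/s

Stage wet mass = m₀ − payload = 275,000 − 19,600 = 255,400 kg.
Stage dry mass = ε × stage wet mass = 0.145 × 255,400 = 37,033 kg.
Burnout mass m_f = stage dry + payload = 37,033 + 19,600 = 56,633 kg.
v_e = Isp · g₀ = 283 × 9.8 = 2773.4 m/s.
Using Δv = v_e ln(m₀/m_f): Δv = v_e · ln(275,000/56,633) = 2773.4 × ln(4.856) = 2773.4 × 1.5802 ≈ 4382 m/s.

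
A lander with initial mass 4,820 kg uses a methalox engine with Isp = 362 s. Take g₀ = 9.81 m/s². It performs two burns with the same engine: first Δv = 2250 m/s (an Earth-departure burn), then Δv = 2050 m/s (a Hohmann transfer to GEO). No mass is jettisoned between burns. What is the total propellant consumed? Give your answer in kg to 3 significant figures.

v_e = Isp · g₀ = 362 × 9.81 = 3551.2 m/s.
After the first burn: m = 4820 × exp(−2250/3551.2) = 4820 × 0.53069 = 2,557.93 kg.
After the second burn: m = 2,557.93 × exp(−2050/3551.2) = 2,557.93 × 0.56143 = 1,436.1 kg.
Total propellant = m₀ − m_final = 4820 − 1,436.1 = 3,383.9 kg.

total propellant consumed ≈ 3380 kg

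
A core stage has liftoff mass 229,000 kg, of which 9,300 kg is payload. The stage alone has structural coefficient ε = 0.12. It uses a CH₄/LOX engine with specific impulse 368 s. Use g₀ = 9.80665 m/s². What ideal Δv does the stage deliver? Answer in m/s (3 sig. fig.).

Δv ≈ 6710 m/s

Stage wet mass = m₀ − payload = 229,000 − 9,300 = 219,700 kg.
Stage dry mass = ε × stage wet mass = 0.12 × 219,700 = 26,364 kg.
Burnout mass m_f = stage dry + payload = 26,364 + 9,300 = 35,664 kg.
v_e = Isp · g₀ = 368 × 9.80665 = 3608.8 m/s.
Using Δv = v_e ln(m₀/m_f): Δv = v_e · ln(229,000/35,664) = 3608.8 × ln(6.421) = 3608.8 × 1.8596 ≈ 6711 m/s.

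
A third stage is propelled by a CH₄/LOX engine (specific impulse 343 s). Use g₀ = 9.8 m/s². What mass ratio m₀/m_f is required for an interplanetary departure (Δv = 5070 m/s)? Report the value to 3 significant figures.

mass ratio ≈ 4.52

v_e = Isp · g₀ = 343 × 9.8 = 3361.4 m/s.
Using Δv = v_e ln(m₀/m_f): m₀/m_f = exp(Δv / v_e) = exp(5070 / 3361.4) = exp(1.5083) = 4.5190.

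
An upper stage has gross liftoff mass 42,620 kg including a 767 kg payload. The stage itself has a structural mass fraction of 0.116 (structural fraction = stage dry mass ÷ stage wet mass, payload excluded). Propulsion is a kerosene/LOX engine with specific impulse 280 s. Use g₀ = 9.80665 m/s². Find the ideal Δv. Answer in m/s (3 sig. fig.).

Stage wet mass = m₀ − payload = 42,620 − 767 = 41,853 kg.
Stage dry mass = ε × stage wet mass = 0.116 × 41,853 = 4,854.95 kg.
Burnout mass m_f = stage dry + payload = 4,854.95 + 767 = 5,621.95 kg.
v_e = Isp · g₀ = 280 × 9.80665 = 2745.9 m/s.
Using Δv = v_e ln(m₀/m_f): Δv = v_e · ln(42,620/5,621.95) = 2745.9 × ln(7.581) = 2745.9 × 2.0256 ≈ 5562 m/s.

Δv ≈ 5560 m/s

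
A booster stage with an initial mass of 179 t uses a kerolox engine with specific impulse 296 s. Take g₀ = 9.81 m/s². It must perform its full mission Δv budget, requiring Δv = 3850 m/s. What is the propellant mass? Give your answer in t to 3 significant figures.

v_e = Isp · g₀ = 296 × 9.81 = 2903.8 m/s.
From the ideal rocket equation, m₀/m_f = exp(Δv / v_e) = exp(3850 / 2903.8) = exp(1.3259) = 3.7654.
m_f = 179 / 3.7654 = 47.5381 t, so propellant = m₀ − m_f = 179 − 47.5381 = 131.4619 t.

propellant mass ≈ 131 t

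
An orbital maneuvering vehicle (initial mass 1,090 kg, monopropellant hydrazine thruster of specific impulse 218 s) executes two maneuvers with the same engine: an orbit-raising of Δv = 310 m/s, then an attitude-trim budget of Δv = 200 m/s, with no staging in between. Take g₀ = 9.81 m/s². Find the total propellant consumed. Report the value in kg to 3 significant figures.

total propellant consumed ≈ 231 kg

v_e = Isp · g₀ = 218 × 9.81 = 2138.6 m/s.
After the first burn: m = 1090 × exp(−310/2138.6) = 1090 × 0.86506 = 942.915 kg.
After the second burn: m = 942.915 × exp(−200/2138.6) = 942.915 × 0.91072 = 858.732 kg.
Total propellant = m₀ − m_final = 1090 − 858.732 = 231.268 kg.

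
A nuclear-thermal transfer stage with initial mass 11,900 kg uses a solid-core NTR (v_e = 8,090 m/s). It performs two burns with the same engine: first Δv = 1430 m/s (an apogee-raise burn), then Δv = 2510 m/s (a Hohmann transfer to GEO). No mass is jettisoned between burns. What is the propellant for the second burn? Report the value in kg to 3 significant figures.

propellant for the second burn ≈ 2660 kg

After the first burn: m = 11900 × exp(−1430/8090.0) = 11900 × 0.83798 = 9,971.96 kg.
After the second burn: m = 9,971.96 × exp(−2510/8090.0) = 9,971.96 × 0.73326 = 7,312.04 kg.
Second-burn propellant = 9,971.96 − 7,312.04 = 2,659.92 kg.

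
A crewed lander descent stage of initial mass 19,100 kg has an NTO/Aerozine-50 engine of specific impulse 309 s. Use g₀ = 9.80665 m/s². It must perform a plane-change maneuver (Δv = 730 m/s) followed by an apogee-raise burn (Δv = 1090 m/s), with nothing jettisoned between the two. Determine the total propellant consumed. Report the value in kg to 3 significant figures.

total propellant consumed ≈ 8620 kg

v_e = Isp · g₀ = 309 × 9.80665 = 3030.3 m/s.
After the first burn: m = 19100 × exp(−730/3030.3) = 19100 × 0.78592 = 15,011.1 kg.
After the second burn: m = 15,011.1 × exp(−1090/3030.3) = 15,011.1 × 0.69788 = 10,475.9 kg.
Total propellant = m₀ − m_final = 19100 − 10,475.9 = 8,624.1 kg.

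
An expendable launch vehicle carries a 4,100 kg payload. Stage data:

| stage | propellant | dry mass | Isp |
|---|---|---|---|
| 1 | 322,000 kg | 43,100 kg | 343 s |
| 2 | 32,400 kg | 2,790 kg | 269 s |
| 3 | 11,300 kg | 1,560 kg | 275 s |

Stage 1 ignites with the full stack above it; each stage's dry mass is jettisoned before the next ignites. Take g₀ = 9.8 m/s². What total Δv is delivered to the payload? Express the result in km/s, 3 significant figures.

Δv ≈ 10.5 km/s

Ignition mass of stage 1 = 322,000+43,100 + 32,400+2,790 + 11,300+1,560 + 4,100 = 417,250 kg.
Stage 1: m₀ = 417,250 kg, m_f = 417,250 − 322,000 = 95,250 kg; Δv = 343×9.8×ln(4.381) = 3361.4×1.4772 ≈ 4965 m/s.
Stage 2: m₀ = 52,150 kg, m_f = 52,150 − 32,400 = 19,750 kg; Δv = 269×9.8×ln(2.641) = 2636.2×0.9710 ≈ 2560 m/s.
Stage 3: m₀ = 16,960 kg, m_f = 16,960 − 11,300 = 5,660 kg; Δv = 275×9.8×ln(2.996) = 2695.0×1.0974 ≈ 2958 m/s.
Total Δv = 4965 + 2560 + 2958 = 10483 m/s.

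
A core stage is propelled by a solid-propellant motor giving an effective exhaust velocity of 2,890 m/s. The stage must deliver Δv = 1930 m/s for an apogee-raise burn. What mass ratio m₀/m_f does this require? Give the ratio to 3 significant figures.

m₀/m_f = exp(Δv / v_e) = exp(1930 / 2890.0) = exp(0.6678) = 1.9500.

mass ratio ≈ 1.95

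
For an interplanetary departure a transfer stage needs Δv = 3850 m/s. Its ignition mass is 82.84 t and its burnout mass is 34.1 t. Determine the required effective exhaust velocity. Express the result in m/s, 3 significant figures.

ln(m₀/m_f) = ln(82840/34100) = ln(2.429) = 0.8876.
v_e = Δv / ln(m₀/m_f) = 3850 / 0.8876 = 4337.5 m/s.

v_e ≈ 4340 m/s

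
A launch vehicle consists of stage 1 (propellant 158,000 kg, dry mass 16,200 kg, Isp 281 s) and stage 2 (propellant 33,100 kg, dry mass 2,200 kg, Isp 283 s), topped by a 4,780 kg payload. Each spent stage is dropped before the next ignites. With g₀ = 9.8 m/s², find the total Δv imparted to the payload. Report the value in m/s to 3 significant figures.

Ignition mass of stage 1 = 158,000+16,200 + 33,100+2,200 + 4,780 = 214,280 kg.
Stage 1: m₀ = 214,280 kg, m_f = 214,280 − 158,000 = 56,280 kg; Δv = 281×9.8×ln(3.807) = 2753.8×1.3369 ≈ 3682 m/s.
Stage 2: m₀ = 40,080 kg, m_f = 40,080 − 33,100 = 6,980 kg; Δv = 283×9.8×ln(5.742) = 2773.4×1.7478 ≈ 4847 m/s.
Total Δv = 3682 + 4847 = 8529 m/s.

Δv ≈ 8530 m/s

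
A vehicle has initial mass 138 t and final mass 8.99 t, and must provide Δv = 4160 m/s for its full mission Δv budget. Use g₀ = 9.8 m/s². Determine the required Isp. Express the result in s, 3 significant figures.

ln(m₀/m_f) = ln(138000/8990) = ln(15.35) = 2.7311.
Rocket equation: v_e = Δv / ln(m₀/m_f) = 4160 / 2.7311 = 1523.2 m/s.
Isp = v_e / g₀ = 1523.2 / 9.8 = 155.4 s.

Isp ≈ 155 s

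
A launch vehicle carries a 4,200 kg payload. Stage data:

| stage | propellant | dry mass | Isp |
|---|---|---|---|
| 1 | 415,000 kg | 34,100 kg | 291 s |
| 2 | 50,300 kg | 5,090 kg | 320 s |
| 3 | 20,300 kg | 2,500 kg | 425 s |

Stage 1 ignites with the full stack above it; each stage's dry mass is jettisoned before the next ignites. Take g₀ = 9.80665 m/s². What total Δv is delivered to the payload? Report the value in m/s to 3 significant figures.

Ignition mass of stage 1 = 415,000+34,100 + 50,300+5,090 + 20,300+2,500 + 4,200 = 531,490 kg.
Stage 1: m₀ = 531,490 kg, m_f = 531,490 − 415,000 = 116,490 kg; Δv = 291×9.80665×ln(4.563) = 2853.7×1.5179 ≈ 4332 m/s.
Stage 2: m₀ = 82,390 kg, m_f = 82,390 − 50,300 = 32,090 kg; Δv = 320×9.80665×ln(2.567) = 3138.1×0.9429 ≈ 2959 m/s.
Stage 3: m₀ = 27,000 kg, m_f = 27,000 − 20,300 = 6,700 kg; Δv = 425×9.80665×ln(4.03) = 4167.8×1.3937 ≈ 5809 m/s.
Total Δv = 4332 + 2959 + 5809 = 13100 m/s.

Δv ≈ 13100 m/s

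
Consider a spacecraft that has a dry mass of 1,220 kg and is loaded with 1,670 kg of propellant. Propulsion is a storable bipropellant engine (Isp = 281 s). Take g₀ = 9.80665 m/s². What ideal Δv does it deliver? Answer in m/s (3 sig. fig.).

v_e = Isp · g₀ = 281 × 9.80665 = 2755.7 m/s.
m₀ = m_dry + m_prop = 1,220 + 1,670 = 2,890 kg.
Rocket equation: Δv = v_e · ln(m₀/m_f) = 2755.7 × ln(2.369) = 2755.7 × 0.8624 ≈ 2376.5 m/s.

Δv ≈ 2380 m/s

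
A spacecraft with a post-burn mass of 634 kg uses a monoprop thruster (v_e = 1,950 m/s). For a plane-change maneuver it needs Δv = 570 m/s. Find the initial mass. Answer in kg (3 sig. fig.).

m₀/m_f = exp(Δv / v_e) = exp(570 / 1950.0) = exp(0.2923) = 1.3395.
m₀ = m_f × 1.3395 = 634 × 1.3395 = 849.243 kg.

initial mass ≈ 849 kg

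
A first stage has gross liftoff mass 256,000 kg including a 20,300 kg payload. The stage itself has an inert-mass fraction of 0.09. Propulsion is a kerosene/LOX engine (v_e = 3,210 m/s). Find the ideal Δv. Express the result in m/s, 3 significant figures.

Δv ≈ 5840 m/s

Stage wet mass = m₀ − payload = 256,000 − 20,300 = 235,700 kg.
Stage dry mass = ε × stage wet mass = 0.09 × 235,700 = 21,213 kg.
Burnout mass m_f = stage dry + payload = 21,213 + 20,300 = 41,513 kg.
From the ideal rocket equation, Δv = v_e · ln(256,000/41,513) = 3210.0 × ln(6.167) = 3210.0 × 1.8192 ≈ 5840 m/s.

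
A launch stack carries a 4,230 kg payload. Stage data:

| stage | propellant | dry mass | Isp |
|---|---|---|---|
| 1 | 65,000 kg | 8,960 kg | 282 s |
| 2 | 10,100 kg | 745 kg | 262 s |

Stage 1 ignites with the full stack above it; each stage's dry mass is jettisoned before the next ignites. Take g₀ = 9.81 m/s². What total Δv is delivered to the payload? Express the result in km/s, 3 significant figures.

Ignition mass of stage 1 = 65,000+8,960 + 10,100+745 + 4,230 = 89,035 kg.
Stage 1: m₀ = 89,035 kg, m_f = 89,035 − 65,000 = 24,035 kg; Δv = 282×9.81×ln(3.704) = 2766.4×1.3095 ≈ 3623 m/s.
Stage 2: m₀ = 15,075 kg, m_f = 15,075 − 10,100 = 4,975 kg; Δv = 262×9.81×ln(3.03) = 2570.2×1.1086 ≈ 2849 m/s.
Total Δv = 3623 + 2849 = 6472 m/s.

Δv ≈ 6.47 km/s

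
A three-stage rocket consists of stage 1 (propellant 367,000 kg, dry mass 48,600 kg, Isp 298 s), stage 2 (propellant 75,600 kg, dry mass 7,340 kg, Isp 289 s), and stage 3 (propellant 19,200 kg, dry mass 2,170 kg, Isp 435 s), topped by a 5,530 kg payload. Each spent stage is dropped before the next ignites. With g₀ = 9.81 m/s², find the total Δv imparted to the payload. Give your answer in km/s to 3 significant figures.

Δv ≈ 12.1 km/s

Ignition mass of stage 1 = 367,000+48,600 + 75,600+7,340 + 19,200+2,170 + 5,530 = 525,440 kg.
Stage 1: m₀ = 525,440 kg, m_f = 525,440 − 367,000 = 158,440 kg; Δv = 298×9.81×ln(3.316) = 2923.4×1.1989 ≈ 3505 m/s.
Stage 2: m₀ = 109,840 kg, m_f = 109,840 − 75,600 = 34,240 kg; Δv = 289×9.81×ln(3.208) = 2835.1×1.1656 ≈ 3305 m/s.
Stage 3: m₀ = 26,900 kg, m_f = 26,900 − 19,200 = 7,700 kg; Δv = 435×9.81×ln(3.494) = 4267.4×1.2509 ≈ 5338 m/s.
Total Δv = 3505 + 3305 + 5338 = 12148 m/s.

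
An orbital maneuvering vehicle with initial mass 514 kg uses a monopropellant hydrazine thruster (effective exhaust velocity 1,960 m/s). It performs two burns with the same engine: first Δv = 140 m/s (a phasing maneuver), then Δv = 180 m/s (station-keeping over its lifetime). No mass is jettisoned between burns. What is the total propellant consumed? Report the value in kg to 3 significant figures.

total propellant consumed ≈ 77.4 kg

After the first burn: m = 514 × exp(−140/1960.0) = 514 × 0.93106 = 478.565 kg.
After the second burn: m = 478.565 × exp(−180/1960.0) = 478.565 × 0.91225 = 436.571 kg.
Total propellant = m₀ − m_final = 514 − 436.571 = 77.429 kg.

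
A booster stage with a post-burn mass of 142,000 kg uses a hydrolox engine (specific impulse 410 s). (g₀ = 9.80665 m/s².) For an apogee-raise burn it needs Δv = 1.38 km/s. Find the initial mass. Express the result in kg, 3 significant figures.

v_e = Isp · g₀ = 410 × 9.80665 = 4020.7 m/s.
m₀/m_f = exp(Δv / v_e) = exp(1380 / 4020.7) = exp(0.3432) = 1.4095.
m₀ = m_f × 1.4095 = 142,000 × 1.4095 = 200,149 kg.

initial mass ≈ 200000 kg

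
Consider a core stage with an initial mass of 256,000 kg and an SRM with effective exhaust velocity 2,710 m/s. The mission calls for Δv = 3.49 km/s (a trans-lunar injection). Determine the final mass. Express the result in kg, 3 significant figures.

m₀/m_f = exp(Δv / v_e) = exp(3490 / 2710.0) = exp(1.2878) = 3.6249.
m_f = m₀ / 3.6249 = 256,000 / 3.6249 = 70,622.6 kg.

final mass ≈ 70600 kg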